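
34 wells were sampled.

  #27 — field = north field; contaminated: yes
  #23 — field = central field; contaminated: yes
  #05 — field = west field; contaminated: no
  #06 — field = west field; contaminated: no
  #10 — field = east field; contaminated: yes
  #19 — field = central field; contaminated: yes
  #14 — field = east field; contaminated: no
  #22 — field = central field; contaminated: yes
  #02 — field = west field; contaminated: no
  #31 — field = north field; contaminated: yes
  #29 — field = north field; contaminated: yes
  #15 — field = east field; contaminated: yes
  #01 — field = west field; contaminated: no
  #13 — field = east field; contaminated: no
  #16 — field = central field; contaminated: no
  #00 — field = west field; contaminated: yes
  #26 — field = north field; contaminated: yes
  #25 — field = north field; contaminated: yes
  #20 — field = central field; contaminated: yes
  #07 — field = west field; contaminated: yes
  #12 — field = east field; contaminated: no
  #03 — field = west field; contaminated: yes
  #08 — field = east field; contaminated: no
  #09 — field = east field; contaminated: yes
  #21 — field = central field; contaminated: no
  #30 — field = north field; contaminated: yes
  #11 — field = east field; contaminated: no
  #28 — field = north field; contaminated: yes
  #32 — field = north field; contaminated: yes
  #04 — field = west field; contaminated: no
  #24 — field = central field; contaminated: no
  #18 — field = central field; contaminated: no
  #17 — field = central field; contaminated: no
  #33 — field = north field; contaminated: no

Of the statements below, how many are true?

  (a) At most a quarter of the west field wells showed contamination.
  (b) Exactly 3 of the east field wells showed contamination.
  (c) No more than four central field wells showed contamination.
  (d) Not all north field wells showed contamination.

3

(a) west field: |A| = 8, |A ∩ B| = 3; needs |A ∩ B| / |A| ≤ 1/4 — false.
(b) east field: |A| = 8, |A ∩ B| = 3; needs |A ∩ B| = 3 — true.
(c) central field: |A| = 9, |A ∩ B| = 4; needs |A ∩ B| ≤ 4 — true.
(d) north field: |A| = 9, |A ∩ B| = 8; needs A ⊄ B (|A ∖ B| ≥ 1) — true.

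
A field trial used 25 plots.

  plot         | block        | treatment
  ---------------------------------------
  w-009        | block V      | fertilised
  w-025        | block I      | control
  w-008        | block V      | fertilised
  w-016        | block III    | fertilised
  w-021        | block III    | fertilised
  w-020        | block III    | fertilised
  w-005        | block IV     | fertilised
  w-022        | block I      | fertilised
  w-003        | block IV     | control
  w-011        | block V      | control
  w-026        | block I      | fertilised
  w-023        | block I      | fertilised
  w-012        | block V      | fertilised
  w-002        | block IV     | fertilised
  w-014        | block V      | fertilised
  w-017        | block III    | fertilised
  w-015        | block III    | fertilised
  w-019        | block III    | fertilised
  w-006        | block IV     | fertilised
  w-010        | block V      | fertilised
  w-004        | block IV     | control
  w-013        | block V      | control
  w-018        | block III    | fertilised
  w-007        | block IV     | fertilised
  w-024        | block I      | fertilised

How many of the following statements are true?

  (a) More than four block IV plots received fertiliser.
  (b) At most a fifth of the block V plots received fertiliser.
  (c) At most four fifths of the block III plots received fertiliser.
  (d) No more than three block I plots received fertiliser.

(a) block IV: |A| = 6, |A ∩ B| = 4; needs |A ∩ B| > 4 — false.
(b) block V: |A| = 7, |A ∩ B| = 5; needs |A ∩ B| / |A| ≤ 1/5 — false.
(c) block III: |A| = 7, |A ∩ B| = 7; needs |A ∩ B| / |A| ≤ 4/5 — false.
(d) block I: |A| = 5, |A ∩ B| = 4; needs |A ∩ B| ≤ 3 — false.

0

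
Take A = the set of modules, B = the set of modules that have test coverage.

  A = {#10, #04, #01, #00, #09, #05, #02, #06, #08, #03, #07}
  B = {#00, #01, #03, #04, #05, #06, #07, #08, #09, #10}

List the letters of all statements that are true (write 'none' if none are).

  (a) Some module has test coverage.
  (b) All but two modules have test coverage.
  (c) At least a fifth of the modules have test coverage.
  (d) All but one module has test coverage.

|A| = 11, |A ∩ B| = 10, |A ∖ B| = 1.
(a) A ∩ B ≠ ∅ (|A ∩ B| ≥ 1): holds.
(b) |A ∖ B| = 2: fails.
(c) |A ∩ B| / |A| ≥ 1/5: holds.
(d) |A ∖ B| = 1: holds.

(a), (c), (d)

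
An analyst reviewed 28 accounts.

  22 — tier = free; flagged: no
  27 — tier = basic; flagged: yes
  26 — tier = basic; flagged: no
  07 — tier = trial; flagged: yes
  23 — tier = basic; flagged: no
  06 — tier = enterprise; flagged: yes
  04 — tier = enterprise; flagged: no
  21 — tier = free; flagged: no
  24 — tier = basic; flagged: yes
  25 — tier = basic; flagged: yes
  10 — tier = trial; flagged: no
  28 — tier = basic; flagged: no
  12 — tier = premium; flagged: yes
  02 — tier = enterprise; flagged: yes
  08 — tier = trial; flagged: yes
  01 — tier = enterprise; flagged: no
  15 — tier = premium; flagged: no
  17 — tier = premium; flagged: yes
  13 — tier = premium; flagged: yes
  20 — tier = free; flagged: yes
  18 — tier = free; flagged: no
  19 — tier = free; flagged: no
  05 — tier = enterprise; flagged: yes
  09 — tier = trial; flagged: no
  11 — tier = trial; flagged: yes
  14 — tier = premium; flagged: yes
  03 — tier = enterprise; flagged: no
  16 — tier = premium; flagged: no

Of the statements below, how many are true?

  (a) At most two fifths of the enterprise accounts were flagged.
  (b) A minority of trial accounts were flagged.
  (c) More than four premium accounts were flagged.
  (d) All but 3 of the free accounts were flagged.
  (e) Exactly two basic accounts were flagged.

0

(a) enterprise: |A| = 6, |A ∩ B| = 3; needs |A ∩ B| / |A| ≤ 2/5 — false.
(b) trial: |A| = 5, |A ∩ B| = 3; needs |A ∩ B| < |A ∖ B| — false.
(c) premium: |A| = 6, |A ∩ B| = 4; needs |A ∩ B| > 4 — false.
(d) free: |A| = 5, |A ∩ B| = 1; needs |A ∖ B| = 3 — false.
(e) basic: |A| = 6, |A ∩ B| = 3; needs |A ∩ B| = 2 — false.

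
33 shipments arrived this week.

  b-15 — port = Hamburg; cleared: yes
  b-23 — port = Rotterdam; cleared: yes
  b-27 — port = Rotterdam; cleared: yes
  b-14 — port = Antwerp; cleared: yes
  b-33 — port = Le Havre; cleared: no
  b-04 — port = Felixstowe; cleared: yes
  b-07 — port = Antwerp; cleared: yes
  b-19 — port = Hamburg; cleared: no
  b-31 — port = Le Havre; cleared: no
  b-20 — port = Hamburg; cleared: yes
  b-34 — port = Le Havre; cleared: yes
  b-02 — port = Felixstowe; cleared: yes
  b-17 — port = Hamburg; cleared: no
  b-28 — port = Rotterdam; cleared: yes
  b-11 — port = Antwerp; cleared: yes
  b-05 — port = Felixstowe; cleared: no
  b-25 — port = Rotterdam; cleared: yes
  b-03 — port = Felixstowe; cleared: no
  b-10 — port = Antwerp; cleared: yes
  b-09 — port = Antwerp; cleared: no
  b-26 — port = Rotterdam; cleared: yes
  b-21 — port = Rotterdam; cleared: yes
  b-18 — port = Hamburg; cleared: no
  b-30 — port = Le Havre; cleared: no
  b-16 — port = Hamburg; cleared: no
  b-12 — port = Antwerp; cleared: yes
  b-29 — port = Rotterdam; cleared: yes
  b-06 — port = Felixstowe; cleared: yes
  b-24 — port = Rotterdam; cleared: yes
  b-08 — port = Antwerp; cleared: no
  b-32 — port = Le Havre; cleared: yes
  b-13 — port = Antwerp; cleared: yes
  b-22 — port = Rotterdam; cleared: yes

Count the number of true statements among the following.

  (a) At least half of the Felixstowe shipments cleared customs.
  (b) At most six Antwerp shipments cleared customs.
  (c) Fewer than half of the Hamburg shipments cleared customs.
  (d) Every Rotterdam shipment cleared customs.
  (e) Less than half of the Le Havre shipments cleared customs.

5

(a) Felixstowe: |A| = 5, |A ∩ B| = 3; needs |A ∩ B| ≥ |A ∖ B| — true.
(b) Antwerp: |A| = 8, |A ∩ B| = 6; needs |A ∩ B| ≤ 6 — true.
(c) Hamburg: |A| = 6, |A ∩ B| = 2; needs |A ∩ B| < |A ∖ B| — true.
(d) Rotterdam: |A| = 9, |A ∩ B| = 9; needs A ⊆ B, i.e. every element of A is in B (|A ∖ B| = 0) — true.
(e) Le Havre: |A| = 5, |A ∩ B| = 2; needs |A ∩ B| < |A ∖ B| — true.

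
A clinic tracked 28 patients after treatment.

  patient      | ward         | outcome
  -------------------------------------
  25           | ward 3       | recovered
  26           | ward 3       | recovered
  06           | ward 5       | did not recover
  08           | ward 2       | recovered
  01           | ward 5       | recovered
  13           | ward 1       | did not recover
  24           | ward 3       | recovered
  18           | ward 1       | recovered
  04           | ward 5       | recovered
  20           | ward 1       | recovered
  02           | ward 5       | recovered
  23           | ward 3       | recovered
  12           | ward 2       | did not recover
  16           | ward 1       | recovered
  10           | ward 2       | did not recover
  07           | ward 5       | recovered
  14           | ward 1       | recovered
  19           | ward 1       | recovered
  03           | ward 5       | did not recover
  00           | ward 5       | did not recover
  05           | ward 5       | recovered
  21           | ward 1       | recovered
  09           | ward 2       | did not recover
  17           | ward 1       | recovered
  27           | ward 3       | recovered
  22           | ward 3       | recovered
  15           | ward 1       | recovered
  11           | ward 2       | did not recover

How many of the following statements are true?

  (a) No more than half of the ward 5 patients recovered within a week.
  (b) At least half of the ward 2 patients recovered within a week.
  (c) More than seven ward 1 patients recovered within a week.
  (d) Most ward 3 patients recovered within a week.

(a) ward 5: |A| = 8, |A ∩ B| = 5; needs |A ∩ B| ≤ |A ∖ B| — false.
(b) ward 2: |A| = 5, |A ∩ B| = 1; needs |A ∩ B| ≥ |A ∖ B| — false.
(c) ward 1: |A| = 9, |A ∩ B| = 8; needs |A ∩ B| > 7 — true.
(d) ward 3: |A| = 6, |A ∩ B| = 6; needs |A ∩ B| > |A ∖ B| — true.

2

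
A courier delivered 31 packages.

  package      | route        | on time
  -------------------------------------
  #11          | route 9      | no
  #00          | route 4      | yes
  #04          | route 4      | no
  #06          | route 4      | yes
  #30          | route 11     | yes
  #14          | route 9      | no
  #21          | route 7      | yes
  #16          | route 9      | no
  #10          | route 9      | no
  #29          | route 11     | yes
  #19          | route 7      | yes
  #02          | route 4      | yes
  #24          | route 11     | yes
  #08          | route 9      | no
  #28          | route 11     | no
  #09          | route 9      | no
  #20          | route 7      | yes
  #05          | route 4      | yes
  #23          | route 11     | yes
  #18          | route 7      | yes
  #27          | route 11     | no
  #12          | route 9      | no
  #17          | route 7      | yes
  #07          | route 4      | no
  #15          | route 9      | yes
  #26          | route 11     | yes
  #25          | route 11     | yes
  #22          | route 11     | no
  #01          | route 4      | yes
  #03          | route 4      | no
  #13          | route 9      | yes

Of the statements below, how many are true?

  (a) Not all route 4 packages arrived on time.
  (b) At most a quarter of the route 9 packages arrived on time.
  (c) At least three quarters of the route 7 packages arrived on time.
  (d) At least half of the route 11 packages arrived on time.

(a) route 4: |A| = 8, |A ∩ B| = 5; needs A ⊄ B (|A ∖ B| ≥ 1) — true.
(b) route 9: |A| = 9, |A ∩ B| = 2; needs |A ∩ B| / |A| ≤ 1/4 — true.
(c) route 7: |A| = 5, |A ∩ B| = 5; needs |A ∩ B| / |A| ≥ 3/4 — true.
(d) route 11: |A| = 9, |A ∩ B| = 6; needs |A ∩ B| ≥ |A ∖ B| — true.

4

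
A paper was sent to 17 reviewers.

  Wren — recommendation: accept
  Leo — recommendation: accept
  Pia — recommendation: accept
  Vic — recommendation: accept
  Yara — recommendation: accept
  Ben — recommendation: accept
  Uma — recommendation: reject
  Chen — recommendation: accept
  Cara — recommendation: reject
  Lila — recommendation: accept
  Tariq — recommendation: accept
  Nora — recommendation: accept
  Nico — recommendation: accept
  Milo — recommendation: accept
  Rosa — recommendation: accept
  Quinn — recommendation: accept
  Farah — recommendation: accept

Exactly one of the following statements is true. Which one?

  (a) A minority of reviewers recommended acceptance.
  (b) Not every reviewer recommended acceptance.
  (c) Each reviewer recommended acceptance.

|A| = 17, |A ∩ B| = 15, |A ∖ B| = 2.
(a) requires |A ∩ B| < |A ∖ B|: false.
(b) requires A ⊄ B (|A ∖ B| ≥ 1): true.
(c) requires A ⊆ B, i.e. every element of A is in B (|A ∖ B| = 0): false.

(b)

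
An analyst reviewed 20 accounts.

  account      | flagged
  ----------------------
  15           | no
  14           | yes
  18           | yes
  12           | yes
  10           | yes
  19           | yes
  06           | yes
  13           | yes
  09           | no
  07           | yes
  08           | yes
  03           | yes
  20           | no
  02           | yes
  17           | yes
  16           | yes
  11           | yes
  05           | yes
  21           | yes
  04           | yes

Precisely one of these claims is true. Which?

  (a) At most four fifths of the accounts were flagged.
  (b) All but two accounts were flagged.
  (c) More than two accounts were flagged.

(c)

|A| = 20, |A ∩ B| = 17, |A ∖ B| = 3.
(a) requires |A ∩ B| / |A| ≤ 4/5: false.
(b) requires |A ∖ B| = 2: false.
(c) requires |A ∩ B| > 2: true.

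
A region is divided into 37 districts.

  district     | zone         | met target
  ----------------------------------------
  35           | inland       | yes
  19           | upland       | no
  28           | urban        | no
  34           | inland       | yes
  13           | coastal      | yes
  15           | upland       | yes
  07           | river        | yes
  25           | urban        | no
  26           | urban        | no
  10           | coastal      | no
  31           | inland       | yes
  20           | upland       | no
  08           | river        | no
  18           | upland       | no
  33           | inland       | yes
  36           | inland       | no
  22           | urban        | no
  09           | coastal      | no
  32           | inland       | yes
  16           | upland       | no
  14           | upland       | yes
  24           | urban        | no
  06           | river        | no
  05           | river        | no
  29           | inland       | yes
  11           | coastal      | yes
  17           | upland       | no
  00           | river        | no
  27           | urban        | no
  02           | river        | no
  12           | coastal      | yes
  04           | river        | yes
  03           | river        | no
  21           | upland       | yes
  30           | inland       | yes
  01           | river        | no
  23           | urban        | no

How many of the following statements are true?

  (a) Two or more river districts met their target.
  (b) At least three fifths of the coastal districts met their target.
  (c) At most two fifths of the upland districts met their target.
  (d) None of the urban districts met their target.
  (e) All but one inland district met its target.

5

(a) river: |A| = 9, |A ∩ B| = 2; needs |A ∩ B| ≥ 2 — true.
(b) coastal: |A| = 5, |A ∩ B| = 3; needs |A ∩ B| / |A| ≥ 3/5 — true.
(c) upland: |A| = 8, |A ∩ B| = 3; needs |A ∩ B| / |A| ≤ 2/5 — true.
(d) urban: |A| = 7, |A ∩ B| = 0; needs A ∩ B = ∅ (|A ∩ B| = 0) — true.
(e) inland: |A| = 8, |A ∩ B| = 7; needs |A ∖ B| = 1 — true.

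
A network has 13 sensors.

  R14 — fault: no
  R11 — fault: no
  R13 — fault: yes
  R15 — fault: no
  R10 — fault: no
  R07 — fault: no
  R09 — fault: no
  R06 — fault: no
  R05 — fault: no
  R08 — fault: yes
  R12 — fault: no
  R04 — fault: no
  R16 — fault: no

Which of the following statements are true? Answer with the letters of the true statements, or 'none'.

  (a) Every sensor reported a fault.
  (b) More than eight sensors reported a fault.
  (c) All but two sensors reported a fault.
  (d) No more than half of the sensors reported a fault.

(d)

|A| = 13, |A ∩ B| = 2, |A ∖ B| = 11.
(a) A ⊆ B, i.e. every element of A is in B (|A ∖ B| = 0): fails.
(b) |A ∩ B| > 8: fails.
(c) |A ∖ B| = 2: fails.
(d) |A ∩ B| ≤ |A ∖ B|: holds.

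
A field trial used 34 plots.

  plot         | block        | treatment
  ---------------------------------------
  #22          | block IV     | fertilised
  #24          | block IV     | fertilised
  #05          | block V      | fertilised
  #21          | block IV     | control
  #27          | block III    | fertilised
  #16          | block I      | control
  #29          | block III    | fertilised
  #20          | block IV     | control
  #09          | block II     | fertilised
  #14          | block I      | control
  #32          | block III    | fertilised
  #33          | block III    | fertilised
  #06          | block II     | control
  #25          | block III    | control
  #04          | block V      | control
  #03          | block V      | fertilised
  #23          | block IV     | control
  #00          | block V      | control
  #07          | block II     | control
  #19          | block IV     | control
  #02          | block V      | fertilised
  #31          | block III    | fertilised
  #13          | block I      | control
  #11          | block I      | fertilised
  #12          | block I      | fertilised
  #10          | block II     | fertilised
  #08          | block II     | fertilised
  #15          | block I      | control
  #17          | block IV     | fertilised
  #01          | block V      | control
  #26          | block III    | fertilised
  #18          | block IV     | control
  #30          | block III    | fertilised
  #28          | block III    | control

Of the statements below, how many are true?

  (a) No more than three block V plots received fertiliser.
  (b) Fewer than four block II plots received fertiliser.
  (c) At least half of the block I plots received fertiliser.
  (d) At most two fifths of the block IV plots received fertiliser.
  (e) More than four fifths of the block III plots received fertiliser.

(a) block V: |A| = 6, |A ∩ B| = 3; needs |A ∩ B| ≤ 3 — true.
(b) block II: |A| = 5, |A ∩ B| = 3; needs |A ∩ B| < 4 — true.
(c) block I: |A| = 6, |A ∩ B| = 2; needs |A ∩ B| ≥ |A ∖ B| — false.
(d) block IV: |A| = 8, |A ∩ B| = 3; needs |A ∩ B| / |A| ≤ 2/5 — true.
(e) block III: |A| = 9, |A ∩ B| = 7; needs |A ∩ B| / |A| > 4/5 — false.

3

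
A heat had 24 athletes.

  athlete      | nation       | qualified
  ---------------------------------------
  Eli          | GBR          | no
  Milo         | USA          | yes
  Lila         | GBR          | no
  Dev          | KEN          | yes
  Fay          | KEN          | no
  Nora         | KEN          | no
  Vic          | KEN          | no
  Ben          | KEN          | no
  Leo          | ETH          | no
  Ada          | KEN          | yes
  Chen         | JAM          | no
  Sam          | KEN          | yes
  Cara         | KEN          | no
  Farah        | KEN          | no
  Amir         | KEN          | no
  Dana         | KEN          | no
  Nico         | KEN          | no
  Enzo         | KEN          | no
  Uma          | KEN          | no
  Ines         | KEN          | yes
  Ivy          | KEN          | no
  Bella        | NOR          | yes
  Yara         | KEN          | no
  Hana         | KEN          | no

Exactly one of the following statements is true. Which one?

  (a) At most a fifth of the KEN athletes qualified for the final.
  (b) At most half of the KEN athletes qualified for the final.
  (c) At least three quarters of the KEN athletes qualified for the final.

(b)

|A| = 18, |A ∩ B| = 4, |A ∖ B| = 14.
(a) requires |A ∩ B| / |A| ≤ 1/5: false.
(b) requires |A ∩ B| ≤ |A ∖ B|: true.
(c) requires |A ∩ B| / |A| ≥ 3/4: false.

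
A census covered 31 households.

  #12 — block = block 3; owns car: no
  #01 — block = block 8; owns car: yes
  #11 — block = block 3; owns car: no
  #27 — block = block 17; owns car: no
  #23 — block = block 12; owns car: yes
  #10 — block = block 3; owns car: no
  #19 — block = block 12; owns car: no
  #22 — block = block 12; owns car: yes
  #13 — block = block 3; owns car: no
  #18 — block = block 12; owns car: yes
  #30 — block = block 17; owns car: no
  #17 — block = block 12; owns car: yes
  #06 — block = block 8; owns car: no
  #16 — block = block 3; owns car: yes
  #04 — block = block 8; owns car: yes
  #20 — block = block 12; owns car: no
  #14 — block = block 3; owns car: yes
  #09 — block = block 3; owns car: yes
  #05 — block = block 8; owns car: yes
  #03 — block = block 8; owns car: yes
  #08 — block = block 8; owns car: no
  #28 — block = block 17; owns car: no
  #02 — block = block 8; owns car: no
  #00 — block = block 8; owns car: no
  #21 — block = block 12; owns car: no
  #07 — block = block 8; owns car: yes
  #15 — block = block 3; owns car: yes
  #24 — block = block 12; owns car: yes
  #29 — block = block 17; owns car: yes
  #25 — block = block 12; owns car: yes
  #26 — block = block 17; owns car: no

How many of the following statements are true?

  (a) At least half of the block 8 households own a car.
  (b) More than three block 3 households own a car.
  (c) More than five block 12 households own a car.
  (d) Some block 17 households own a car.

(a) block 8: |A| = 9, |A ∩ B| = 5; needs |A ∩ B| ≥ |A ∖ B| — true.
(b) block 3: |A| = 8, |A ∩ B| = 4; needs |A ∩ B| > 3 — true.
(c) block 12: |A| = 9, |A ∩ B| = 6; needs |A ∩ B| > 5 — true.
(d) block 17: |A| = 5, |A ∩ B| = 1; needs A ∩ B ≠ ∅ (|A ∩ B| ≥ 1) — true.

4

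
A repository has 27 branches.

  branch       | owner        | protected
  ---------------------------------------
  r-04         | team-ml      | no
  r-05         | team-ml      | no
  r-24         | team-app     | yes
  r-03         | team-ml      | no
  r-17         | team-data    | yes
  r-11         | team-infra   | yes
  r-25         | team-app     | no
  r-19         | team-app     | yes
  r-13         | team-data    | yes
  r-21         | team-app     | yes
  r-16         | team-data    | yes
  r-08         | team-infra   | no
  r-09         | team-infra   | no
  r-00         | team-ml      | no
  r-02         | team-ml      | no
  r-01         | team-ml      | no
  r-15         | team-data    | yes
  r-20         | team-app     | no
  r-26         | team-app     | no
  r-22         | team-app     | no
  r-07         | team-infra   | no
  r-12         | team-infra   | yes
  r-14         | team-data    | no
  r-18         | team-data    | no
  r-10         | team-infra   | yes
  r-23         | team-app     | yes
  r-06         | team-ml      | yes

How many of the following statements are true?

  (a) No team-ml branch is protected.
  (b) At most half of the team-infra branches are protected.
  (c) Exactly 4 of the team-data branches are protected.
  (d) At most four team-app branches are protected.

(a) team-ml: |A| = 7, |A ∩ B| = 1; needs A ∩ B = ∅ (|A ∩ B| = 0) — false.
(b) team-infra: |A| = 6, |A ∩ B| = 3; needs |A ∩ B| ≤ |A ∖ B| — true.
(c) team-data: |A| = 6, |A ∩ B| = 4; needs |A ∩ B| = 4 — true.
(d) team-app: |A| = 8, |A ∩ B| = 4; needs |A ∩ B| ≤ 4 — true.

3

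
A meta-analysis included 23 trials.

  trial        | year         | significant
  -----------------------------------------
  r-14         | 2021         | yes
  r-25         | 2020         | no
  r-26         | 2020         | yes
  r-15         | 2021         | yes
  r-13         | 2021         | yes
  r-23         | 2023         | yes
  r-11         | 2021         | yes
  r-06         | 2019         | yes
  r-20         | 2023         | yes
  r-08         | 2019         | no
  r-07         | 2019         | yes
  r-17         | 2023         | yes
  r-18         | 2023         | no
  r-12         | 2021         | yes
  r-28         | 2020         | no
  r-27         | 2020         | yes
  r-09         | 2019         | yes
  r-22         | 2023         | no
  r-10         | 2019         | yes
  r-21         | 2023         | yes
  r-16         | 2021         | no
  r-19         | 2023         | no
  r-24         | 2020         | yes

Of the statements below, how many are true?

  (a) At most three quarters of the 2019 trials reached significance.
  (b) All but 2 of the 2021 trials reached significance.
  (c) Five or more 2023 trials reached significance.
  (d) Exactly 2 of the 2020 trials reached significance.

(a) 2019: |A| = 5, |A ∩ B| = 4; needs |A ∩ B| / |A| ≤ 3/4 — false.
(b) 2021: |A| = 6, |A ∩ B| = 5; needs |A ∖ B| = 2 — false.
(c) 2023: |A| = 7, |A ∩ B| = 4; needs |A ∩ B| ≥ 5 — false.
(d) 2020: |A| = 5, |A ∩ B| = 3; needs |A ∩ B| = 2 — false.

0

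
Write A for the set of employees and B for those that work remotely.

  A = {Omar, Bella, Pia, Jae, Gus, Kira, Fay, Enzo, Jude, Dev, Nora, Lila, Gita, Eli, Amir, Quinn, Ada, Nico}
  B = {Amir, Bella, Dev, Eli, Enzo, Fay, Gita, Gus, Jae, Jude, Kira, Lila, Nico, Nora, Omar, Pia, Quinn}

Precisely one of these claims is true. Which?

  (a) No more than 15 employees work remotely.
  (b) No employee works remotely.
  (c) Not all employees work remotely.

(c)

|A| = 18, |A ∩ B| = 17, |A ∖ B| = 1.
(a) requires |A ∩ B| ≤ 15: false.
(b) requires A ∩ B = ∅ (|A ∩ B| = 0): false.
(c) requires A ⊄ B (|A ∖ B| ≥ 1): true.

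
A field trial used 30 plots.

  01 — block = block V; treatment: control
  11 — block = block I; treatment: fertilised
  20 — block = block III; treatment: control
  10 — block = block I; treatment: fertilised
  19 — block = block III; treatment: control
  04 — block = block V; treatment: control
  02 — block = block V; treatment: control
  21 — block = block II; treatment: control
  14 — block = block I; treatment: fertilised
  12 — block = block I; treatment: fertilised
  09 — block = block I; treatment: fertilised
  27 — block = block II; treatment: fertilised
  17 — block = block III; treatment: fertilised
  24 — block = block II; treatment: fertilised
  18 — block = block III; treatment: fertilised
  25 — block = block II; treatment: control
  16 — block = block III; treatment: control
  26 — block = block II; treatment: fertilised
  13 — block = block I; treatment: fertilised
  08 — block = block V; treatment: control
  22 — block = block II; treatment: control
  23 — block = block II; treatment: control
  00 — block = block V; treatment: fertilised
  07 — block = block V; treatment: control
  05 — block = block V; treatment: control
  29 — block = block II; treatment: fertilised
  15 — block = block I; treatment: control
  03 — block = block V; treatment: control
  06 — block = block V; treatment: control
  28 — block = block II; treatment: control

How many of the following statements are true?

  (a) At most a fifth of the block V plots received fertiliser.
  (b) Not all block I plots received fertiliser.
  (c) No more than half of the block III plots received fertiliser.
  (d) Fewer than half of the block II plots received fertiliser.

(a) block V: |A| = 9, |A ∩ B| = 1; needs |A ∩ B| / |A| ≤ 1/5 — true.
(b) block I: |A| = 7, |A ∩ B| = 6; needs A ⊄ B (|A ∖ B| ≥ 1) — true.
(c) block III: |A| = 5, |A ∩ B| = 2; needs |A ∩ B| ≤ |A ∖ B| — true.
(d) block II: |A| = 9, |A ∩ B| = 4; needs |A ∩ B| < |A ∖ B| — true.

4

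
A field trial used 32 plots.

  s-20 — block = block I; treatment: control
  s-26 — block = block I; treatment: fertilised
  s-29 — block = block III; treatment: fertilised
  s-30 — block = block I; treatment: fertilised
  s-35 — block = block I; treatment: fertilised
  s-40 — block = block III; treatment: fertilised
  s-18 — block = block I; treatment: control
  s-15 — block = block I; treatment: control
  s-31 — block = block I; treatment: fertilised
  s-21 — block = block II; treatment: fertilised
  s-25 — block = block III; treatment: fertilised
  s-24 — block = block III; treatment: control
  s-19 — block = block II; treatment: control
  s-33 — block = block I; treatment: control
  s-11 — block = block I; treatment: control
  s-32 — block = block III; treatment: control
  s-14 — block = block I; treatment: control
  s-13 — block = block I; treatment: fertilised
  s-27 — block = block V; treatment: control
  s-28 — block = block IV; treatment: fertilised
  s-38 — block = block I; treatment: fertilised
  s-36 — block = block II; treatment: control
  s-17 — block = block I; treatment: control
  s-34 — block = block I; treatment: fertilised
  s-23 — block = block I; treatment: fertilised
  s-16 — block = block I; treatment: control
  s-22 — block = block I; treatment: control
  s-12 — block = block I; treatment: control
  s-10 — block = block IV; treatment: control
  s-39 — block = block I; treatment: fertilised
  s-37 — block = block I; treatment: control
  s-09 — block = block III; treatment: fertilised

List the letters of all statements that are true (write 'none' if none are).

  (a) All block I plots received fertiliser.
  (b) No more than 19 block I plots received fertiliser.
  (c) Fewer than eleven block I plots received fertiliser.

(b), (c)

|A| = 20, |A ∩ B| = 9, |A ∖ B| = 11.
(a) A ⊆ B, i.e. every element of A is in B (|A ∖ B| = 0): fails.
(b) |A ∩ B| ≤ 19: holds.
(c) |A ∩ B| < 11: holds.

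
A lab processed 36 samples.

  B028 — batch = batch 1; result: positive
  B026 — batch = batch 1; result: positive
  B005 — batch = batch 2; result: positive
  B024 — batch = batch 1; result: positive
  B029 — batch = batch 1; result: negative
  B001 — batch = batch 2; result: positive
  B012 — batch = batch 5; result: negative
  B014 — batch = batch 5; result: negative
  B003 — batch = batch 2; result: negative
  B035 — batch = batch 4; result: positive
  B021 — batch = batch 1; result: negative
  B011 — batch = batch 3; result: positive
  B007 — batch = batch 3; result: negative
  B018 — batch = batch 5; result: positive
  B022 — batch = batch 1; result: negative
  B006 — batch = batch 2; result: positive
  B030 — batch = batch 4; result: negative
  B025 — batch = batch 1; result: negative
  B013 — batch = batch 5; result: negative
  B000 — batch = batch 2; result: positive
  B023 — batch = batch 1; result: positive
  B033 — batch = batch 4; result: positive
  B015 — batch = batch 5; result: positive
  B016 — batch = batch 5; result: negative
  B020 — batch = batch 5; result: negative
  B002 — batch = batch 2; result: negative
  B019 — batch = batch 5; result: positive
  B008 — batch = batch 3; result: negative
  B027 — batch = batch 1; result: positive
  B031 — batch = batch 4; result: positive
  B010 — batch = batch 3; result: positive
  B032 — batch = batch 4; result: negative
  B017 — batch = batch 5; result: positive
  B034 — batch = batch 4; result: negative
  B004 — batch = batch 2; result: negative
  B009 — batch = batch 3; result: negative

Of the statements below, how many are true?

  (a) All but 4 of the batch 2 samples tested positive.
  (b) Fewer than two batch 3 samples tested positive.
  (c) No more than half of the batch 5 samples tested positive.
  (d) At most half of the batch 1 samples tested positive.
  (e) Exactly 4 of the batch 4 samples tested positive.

(a) batch 2: |A| = 7, |A ∩ B| = 4; needs |A ∖ B| = 4 — false.
(b) batch 3: |A| = 5, |A ∩ B| = 2; needs |A ∩ B| < 2 — false.
(c) batch 5: |A| = 9, |A ∩ B| = 4; needs |A ∩ B| ≤ |A ∖ B| — true.
(d) batch 1: |A| = 9, |A ∩ B| = 5; needs |A ∩ B| ≤ |A ∖ B| — false.
(e) batch 4: |A| = 6, |A ∩ B| = 3; needs |A ∩ B| = 4 — false.

1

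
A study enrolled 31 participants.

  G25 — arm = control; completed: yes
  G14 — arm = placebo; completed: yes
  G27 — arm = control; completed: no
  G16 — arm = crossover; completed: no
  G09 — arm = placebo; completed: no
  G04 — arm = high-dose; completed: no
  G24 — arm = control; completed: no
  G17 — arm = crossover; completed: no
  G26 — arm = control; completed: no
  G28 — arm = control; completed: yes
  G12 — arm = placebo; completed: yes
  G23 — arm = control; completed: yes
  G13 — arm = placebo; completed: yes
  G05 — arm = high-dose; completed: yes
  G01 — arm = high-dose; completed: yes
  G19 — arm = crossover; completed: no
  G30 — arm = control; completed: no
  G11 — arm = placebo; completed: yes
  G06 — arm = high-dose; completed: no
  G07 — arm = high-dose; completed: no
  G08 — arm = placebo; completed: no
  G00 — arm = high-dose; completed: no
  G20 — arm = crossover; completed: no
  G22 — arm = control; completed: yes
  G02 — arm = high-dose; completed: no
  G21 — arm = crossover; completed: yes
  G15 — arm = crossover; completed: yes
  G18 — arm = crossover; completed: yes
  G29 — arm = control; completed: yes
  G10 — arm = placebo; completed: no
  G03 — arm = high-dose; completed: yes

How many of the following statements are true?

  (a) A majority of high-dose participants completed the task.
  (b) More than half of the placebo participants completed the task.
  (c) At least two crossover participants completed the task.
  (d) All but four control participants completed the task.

3

(a) high-dose: |A| = 8, |A ∩ B| = 3; needs |A ∩ B| > |A ∖ B| — false.
(b) placebo: |A| = 7, |A ∩ B| = 4; needs |A ∩ B| > |A ∖ B| — true.
(c) crossover: |A| = 7, |A ∩ B| = 3; needs |A ∩ B| ≥ 2 — true.
(d) control: |A| = 9, |A ∩ B| = 5; needs |A ∖ B| = 4 — true.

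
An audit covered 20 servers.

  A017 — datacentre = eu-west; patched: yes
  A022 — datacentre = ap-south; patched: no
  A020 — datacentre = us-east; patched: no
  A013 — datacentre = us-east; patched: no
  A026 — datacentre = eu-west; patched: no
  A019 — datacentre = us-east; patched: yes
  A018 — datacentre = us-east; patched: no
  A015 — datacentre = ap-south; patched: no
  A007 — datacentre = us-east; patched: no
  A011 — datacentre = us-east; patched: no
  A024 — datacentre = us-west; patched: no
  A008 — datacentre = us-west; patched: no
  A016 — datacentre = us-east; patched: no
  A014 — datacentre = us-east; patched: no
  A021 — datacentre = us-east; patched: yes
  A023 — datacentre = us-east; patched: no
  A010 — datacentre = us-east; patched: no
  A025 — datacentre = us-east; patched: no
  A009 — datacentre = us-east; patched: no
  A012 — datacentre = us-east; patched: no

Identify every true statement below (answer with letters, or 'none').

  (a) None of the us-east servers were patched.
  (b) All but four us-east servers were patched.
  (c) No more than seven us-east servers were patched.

|A| = 14, |A ∩ B| = 2, |A ∖ B| = 12.
(a) A ∩ B = ∅ (|A ∩ B| = 0): fails.
(b) |A ∖ B| = 4: fails.
(c) |A ∩ B| ≤ 7: holds.

(c)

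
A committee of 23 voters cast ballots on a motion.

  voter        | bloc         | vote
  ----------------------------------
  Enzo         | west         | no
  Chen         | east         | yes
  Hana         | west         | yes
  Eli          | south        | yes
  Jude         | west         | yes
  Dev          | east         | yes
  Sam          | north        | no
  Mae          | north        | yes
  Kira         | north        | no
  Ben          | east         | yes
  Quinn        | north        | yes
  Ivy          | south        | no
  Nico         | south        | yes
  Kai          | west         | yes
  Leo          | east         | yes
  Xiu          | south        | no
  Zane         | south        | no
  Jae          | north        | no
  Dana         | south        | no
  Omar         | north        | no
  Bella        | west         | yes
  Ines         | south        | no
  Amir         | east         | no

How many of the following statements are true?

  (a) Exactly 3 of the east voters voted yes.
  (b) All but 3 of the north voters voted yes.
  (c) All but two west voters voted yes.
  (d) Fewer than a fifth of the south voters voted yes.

(a) east: |A| = 5, |A ∩ B| = 4; needs |A ∩ B| = 3 — false.
(b) north: |A| = 6, |A ∩ B| = 2; needs |A ∖ B| = 3 — false.
(c) west: |A| = 5, |A ∩ B| = 4; needs |A ∖ B| = 2 — false.
(d) south: |A| = 7, |A ∩ B| = 2; needs |A ∩ B| / |A| < 1/5 — false.

0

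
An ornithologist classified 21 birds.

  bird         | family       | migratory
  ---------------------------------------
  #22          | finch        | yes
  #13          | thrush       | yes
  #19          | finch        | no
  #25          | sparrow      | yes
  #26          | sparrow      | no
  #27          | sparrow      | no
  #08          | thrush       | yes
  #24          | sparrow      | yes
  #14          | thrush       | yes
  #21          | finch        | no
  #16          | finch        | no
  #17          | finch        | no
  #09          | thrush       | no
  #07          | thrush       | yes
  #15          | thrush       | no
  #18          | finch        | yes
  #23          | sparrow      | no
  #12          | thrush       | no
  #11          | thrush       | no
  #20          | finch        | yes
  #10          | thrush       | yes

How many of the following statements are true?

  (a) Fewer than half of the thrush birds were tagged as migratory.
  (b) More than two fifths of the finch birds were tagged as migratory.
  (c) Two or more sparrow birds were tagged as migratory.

2

(a) thrush: |A| = 9, |A ∩ B| = 5; needs |A ∩ B| < |A ∖ B| — false.
(b) finch: |A| = 7, |A ∩ B| = 3; needs |A ∩ B| / |A| > 2/5 — true.
(c) sparrow: |A| = 5, |A ∩ B| = 2; needs |A ∩ B| ≥ 2 — true.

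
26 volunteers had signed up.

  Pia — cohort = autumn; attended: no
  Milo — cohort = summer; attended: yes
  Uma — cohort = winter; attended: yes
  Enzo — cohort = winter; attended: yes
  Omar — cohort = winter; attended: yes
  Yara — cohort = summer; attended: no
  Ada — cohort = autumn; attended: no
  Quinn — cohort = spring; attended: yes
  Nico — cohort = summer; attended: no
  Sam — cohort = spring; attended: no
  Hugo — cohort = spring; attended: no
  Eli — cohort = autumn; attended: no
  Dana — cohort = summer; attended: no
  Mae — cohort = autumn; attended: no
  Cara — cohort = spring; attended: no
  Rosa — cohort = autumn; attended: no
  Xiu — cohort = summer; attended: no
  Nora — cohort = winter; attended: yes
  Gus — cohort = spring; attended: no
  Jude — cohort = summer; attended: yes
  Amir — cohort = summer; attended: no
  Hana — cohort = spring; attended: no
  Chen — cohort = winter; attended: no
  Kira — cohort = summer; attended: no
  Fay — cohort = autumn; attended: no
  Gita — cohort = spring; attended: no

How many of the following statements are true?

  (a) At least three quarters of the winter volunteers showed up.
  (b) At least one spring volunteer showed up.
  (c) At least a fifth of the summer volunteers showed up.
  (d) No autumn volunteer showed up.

(a) winter: |A| = 5, |A ∩ B| = 4; needs |A ∩ B| / |A| ≥ 3/4 — true.
(b) spring: |A| = 7, |A ∩ B| = 1; needs A ∩ B ≠ ∅ (|A ∩ B| ≥ 1) — true.
(c) summer: |A| = 8, |A ∩ B| = 2; needs |A ∩ B| / |A| ≥ 1/5 — true.
(d) autumn: |A| = 6, |A ∩ B| = 0; needs A ∩ B = ∅ (|A ∩ B| = 0) — true.

4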